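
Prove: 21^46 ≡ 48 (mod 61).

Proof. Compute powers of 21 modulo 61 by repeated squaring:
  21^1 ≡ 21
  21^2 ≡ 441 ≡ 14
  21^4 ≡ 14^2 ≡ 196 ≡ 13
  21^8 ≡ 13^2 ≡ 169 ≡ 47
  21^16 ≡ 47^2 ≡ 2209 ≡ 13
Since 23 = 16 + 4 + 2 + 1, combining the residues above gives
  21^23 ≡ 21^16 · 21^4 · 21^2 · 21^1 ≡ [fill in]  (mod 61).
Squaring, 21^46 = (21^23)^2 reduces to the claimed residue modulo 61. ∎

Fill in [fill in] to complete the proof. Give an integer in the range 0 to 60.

32

Multiply the listed residues: 13 · 13 · 14 · 21 = 169 → 2366 → 49686.
Reducing modulo 61: 49686 = 814·61 + 32, so 21^23 ≡ 32.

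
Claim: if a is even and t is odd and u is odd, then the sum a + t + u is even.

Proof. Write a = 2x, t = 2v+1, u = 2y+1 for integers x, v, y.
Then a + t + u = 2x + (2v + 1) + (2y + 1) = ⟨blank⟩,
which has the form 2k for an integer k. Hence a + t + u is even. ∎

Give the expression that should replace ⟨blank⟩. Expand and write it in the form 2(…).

Expanding: 2x + (2v + 1) + (2y + 1) = 2v + 2x + 2y + 2.
Every term is even; pulling out the factor of 2 gives 2(v + x + y + 1).

2(v + x + y + 1)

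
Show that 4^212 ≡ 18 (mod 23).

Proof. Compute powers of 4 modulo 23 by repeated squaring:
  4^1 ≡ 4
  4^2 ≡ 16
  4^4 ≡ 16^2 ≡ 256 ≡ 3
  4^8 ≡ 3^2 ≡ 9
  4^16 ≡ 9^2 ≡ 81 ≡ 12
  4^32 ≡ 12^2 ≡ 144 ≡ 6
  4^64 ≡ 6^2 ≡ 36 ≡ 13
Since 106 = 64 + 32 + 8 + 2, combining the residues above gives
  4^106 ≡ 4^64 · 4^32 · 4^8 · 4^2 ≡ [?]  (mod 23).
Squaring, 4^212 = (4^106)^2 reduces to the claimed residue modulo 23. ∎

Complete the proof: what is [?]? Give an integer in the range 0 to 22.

Multiply the listed residues: 13 · 6 · 9 · 16 = 78 → 702 → 11232.
Reducing modulo 23: 11232 = 488·23 + 8, so 4^106 ≡ 8.

8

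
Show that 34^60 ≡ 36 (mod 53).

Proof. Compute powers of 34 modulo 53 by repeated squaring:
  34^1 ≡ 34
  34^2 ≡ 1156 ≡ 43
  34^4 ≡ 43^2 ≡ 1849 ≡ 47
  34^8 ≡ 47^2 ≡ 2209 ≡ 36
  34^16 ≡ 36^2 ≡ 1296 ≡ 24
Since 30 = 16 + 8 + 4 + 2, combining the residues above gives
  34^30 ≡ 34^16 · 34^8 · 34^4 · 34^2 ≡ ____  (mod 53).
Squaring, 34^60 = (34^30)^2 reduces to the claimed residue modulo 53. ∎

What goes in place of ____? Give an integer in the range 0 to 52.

Multiply the listed residues: 24 · 36 · 47 · 43 = 864 → 40608 → 1746144.
Reducing modulo 53: 1746144 = 32946·53 + 6, so 34^30 ≡ 6.

6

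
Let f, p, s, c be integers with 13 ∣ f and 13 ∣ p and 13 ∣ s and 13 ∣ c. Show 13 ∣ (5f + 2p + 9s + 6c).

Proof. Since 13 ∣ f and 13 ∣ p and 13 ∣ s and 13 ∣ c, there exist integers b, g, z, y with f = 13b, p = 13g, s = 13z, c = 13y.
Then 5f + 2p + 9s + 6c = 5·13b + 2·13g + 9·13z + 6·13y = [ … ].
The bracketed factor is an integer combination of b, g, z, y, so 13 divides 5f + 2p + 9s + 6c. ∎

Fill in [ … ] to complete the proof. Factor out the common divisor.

Pull the common 13 out of every term: 5·13b + 2·13g + 9·13z + 6·13y = 13(5b + 2g + 6y + 9z).
5b + 2g + 6y + 9z is an integer, which exhibits the divisibility.

13(5b + 2g + 6y + 9z)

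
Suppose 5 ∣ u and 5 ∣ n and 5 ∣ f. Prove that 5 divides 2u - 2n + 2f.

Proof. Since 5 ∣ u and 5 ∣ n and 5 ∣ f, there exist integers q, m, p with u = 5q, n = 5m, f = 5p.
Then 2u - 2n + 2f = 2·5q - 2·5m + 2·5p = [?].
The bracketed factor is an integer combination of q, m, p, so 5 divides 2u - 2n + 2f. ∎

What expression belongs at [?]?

5(-2m + 2p + 2q)

Pull the common 5 out of every term: 2·5q - 2·5m + 2·5p = 5(-2m + 2p + 2q).
-2m + 2p + 2q is an integer, which exhibits the divisibility.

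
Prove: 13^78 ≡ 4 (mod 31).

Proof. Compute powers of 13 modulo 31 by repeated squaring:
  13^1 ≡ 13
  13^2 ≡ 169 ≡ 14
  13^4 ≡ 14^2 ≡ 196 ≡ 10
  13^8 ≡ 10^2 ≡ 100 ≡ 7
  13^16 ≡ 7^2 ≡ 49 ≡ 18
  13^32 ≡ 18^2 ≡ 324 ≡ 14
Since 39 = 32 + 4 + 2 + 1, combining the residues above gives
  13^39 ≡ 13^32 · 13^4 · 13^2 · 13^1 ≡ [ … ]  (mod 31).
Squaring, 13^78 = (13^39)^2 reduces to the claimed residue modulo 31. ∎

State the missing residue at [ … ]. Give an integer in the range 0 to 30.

Multiply the listed residues: 14 · 10 · 14 · 13 = 140 → 1960 → 25480.
Reducing modulo 31: 25480 = 821·31 + 29, so 13^39 ≡ 29.

29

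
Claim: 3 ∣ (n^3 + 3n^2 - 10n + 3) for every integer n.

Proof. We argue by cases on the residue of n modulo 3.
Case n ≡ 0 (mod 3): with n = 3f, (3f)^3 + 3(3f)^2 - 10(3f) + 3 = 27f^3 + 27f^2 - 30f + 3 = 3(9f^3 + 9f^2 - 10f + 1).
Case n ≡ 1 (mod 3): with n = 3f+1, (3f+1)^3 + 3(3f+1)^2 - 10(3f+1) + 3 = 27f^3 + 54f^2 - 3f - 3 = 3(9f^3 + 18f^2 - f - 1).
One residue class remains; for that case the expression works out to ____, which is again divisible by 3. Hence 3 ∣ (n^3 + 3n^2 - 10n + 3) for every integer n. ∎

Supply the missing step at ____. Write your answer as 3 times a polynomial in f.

3(9f^3 + 27f^2 + 14f + 1)

The residues treated are {0, 1}, so the missing case is n ≡ 2 (mod 3); write n = 3f+2.
Then (3f+2)^3 + 3(3f+2)^2 - 10(3f+2) + 3 = 27f^3 + 81f^2 + 42f + 3 = 3(9f^3 + 27f^2 + 14f + 1).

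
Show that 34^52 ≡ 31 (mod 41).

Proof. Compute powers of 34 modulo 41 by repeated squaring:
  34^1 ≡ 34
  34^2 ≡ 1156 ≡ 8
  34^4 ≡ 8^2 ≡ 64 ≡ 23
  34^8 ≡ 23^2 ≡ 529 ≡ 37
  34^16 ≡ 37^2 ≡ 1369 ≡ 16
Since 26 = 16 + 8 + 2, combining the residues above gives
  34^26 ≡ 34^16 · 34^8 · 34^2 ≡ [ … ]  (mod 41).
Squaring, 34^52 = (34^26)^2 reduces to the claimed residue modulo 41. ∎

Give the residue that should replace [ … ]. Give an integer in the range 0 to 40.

34^16 · 34^8 · 34^2 ≡ 16 · 37 · 8 = 4736.
4736 mod 41 = 21, so 34^26 ≡ 21 (mod 41).

21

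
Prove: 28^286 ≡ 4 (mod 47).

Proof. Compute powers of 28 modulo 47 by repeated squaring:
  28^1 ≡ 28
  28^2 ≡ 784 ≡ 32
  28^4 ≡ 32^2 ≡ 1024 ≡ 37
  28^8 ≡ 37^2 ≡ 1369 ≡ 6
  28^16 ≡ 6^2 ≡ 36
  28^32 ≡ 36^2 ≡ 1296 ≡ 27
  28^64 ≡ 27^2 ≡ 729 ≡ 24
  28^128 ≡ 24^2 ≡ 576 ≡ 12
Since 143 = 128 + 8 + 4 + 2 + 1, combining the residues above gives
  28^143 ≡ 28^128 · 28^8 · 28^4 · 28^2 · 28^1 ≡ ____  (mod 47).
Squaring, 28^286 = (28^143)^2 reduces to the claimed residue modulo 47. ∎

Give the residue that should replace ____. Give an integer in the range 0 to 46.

Multiply the listed residues: 12 · 6 · 37 · 32 · 28 = 72 → 2664 → 85248 → 2386944.
Reducing modulo 47: 2386944 = 50786·47 + 2, so 28^143 ≡ 2.

2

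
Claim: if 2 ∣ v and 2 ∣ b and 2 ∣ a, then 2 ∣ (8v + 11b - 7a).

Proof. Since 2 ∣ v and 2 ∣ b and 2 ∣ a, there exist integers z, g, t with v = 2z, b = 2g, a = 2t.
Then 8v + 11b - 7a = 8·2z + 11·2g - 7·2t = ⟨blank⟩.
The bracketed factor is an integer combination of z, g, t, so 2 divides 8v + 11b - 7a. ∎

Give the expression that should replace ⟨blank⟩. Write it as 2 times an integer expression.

Each term has a factor of 2: 8·2z + 11·2g - 7·2t = 2·(11g - 7t + 8z).
Since 11g - 7t + 8z is an integer, 2 ∣ (8v + 11b - 7a).

2(11g - 7t + 8z)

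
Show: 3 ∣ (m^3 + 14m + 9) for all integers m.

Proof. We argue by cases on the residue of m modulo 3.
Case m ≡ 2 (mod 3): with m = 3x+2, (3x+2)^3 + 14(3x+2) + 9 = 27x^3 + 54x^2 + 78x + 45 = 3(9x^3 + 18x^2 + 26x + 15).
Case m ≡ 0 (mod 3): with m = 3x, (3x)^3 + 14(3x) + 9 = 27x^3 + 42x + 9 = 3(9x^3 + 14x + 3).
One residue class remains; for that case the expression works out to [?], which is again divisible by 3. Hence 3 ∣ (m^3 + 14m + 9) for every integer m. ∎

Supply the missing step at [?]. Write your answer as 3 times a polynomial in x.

3(9x^3 + 9x^2 + 17x + 8)

The residues treated are {2, 0}, so the missing case is m ≡ 1 (mod 3); write m = 3x+1.
Then (3x+1)^3 + 14(3x+1) + 9 = 27x^3 + 27x^2 + 51x + 24 = 3(9x^3 + 9x^2 + 17x + 8).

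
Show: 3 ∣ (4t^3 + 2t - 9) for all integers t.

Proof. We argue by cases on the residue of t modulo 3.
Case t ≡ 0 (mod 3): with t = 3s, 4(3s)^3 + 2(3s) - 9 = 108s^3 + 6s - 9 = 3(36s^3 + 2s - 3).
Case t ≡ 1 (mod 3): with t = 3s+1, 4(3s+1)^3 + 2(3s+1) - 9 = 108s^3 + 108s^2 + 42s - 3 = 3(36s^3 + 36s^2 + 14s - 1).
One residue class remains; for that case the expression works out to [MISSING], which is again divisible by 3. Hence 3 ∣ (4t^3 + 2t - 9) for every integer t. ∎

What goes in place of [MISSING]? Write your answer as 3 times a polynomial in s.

The residues treated are {0, 1}, so the missing case is t ≡ 2 (mod 3); write t = 3s+2.
Then 4(3s+2)^3 + 2(3s+2) - 9 = 108s^3 + 216s^2 + 150s + 27 = 3(36s^3 + 72s^2 + 50s + 9).

3(36s^3 + 72s^2 + 50s + 9)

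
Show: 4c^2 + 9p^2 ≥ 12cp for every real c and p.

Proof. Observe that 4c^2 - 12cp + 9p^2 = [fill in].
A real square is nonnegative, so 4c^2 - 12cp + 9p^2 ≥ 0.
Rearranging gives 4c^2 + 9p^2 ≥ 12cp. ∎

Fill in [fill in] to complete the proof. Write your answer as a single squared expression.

The leading and trailing coefficients are 2^2 and 3^2, and 12 = 2·2·3, so the trinomial is (2c - 3p)^2.
Hence 4c^2 - 12cp + 9p^2 ≥ 0.

(2c - 3p)^2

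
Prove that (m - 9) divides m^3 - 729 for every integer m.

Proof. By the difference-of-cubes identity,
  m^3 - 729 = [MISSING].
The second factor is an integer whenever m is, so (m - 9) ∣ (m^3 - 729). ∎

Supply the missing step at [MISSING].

a^3 - b^3 = (a - b)(a^2 + ab + b^2). With a = m, b = 9:
m^3 - 729 = (m - 9)(m^2 + 9m + 81).

(m - 9)(m^2 + 9m + 81)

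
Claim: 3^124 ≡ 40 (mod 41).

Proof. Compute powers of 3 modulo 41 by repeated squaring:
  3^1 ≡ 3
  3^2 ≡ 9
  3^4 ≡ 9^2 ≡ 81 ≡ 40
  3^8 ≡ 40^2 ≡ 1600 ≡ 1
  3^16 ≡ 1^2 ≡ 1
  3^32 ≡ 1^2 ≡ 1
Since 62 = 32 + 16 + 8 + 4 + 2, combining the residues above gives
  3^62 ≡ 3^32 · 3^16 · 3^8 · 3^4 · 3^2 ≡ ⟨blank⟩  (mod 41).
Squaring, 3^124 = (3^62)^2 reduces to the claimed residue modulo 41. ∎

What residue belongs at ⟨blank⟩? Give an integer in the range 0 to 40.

Multiply the listed residues: 1 · 1 · 1 · 40 · 9 = 1 → 1 → 40 → 360.
Reducing modulo 41: 360 = 8·41 + 32, so 3^62 ≡ 32.

32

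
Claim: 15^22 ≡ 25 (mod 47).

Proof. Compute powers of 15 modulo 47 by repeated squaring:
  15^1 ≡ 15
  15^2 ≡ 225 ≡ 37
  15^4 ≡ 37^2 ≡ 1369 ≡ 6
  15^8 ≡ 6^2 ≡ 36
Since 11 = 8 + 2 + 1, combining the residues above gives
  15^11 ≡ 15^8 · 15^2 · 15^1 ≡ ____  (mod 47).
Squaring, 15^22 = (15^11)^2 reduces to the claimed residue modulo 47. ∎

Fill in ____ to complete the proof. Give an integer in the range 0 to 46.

15^8 · 15^2 · 15^1 ≡ 36 · 37 · 15 = 19980.
19980 mod 47 = 5, so 15^11 ≡ 5 (mod 47).

5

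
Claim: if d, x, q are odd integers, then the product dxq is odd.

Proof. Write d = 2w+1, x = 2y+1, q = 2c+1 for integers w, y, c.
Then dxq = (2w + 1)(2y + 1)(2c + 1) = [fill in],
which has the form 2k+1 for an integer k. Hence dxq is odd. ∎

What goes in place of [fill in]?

Expanding: (2w + 1)(2y + 1)(2c + 1) = 8cwy + 4cw + 4cy + 2c + 4wy + 2w + 2y + 1.
Every term except the constant is even, so this is 2(4cwy + 2cw + 2cy + c + 2wy + w + y) + 1,
and 4cwy + 2cw + 2cy + c + 2wy + w + y ∈ ℤ gives the required form.

2(4cwy + 2cw + 2cy + c + 2wy + w + y) + 1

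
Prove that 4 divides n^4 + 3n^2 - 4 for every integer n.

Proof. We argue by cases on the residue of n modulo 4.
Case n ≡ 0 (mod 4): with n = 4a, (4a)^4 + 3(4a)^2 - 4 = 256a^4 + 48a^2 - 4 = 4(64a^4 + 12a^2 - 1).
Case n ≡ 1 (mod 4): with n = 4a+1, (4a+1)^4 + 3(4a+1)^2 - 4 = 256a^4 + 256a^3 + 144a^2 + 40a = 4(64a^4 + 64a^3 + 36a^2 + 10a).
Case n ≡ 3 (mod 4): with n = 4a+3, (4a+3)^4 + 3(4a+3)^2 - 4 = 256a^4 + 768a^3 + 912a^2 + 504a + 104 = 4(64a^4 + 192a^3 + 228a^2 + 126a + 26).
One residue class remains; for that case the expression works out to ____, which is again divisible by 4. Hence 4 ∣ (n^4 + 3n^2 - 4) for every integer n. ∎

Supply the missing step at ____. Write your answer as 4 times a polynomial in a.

4(64a^4 + 128a^3 + 108a^2 + 44a + 6)

Only n ≡ 2 (mod 4) is unaccounted for. Put n = 4a+2:
(4a+2)^4 + 3(4a+2)^2 - 4 expands to 256a^4 + 512a^3 + 432a^2 + 176a + 24,
and factoring out 4 leaves 4(64a^4 + 128a^3 + 108a^2 + 44a + 6).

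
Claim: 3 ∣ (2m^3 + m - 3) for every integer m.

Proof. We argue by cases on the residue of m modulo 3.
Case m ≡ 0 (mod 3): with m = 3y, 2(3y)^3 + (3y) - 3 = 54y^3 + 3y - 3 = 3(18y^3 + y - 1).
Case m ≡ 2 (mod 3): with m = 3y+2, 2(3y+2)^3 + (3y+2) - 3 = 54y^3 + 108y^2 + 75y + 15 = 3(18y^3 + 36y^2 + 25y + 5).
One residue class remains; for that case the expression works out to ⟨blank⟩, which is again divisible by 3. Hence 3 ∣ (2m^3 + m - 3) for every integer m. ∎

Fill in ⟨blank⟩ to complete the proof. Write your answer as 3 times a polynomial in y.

Only m ≡ 1 (mod 3) is unaccounted for. Put m = 3y+1:
2(3y+1)^3 + (3y+1) - 3 expands to 54y^3 + 54y^2 + 21y,
and factoring out 3 leaves 3(18y^3 + 18y^2 + 7y).

3(18y^3 + 18y^2 + 7y)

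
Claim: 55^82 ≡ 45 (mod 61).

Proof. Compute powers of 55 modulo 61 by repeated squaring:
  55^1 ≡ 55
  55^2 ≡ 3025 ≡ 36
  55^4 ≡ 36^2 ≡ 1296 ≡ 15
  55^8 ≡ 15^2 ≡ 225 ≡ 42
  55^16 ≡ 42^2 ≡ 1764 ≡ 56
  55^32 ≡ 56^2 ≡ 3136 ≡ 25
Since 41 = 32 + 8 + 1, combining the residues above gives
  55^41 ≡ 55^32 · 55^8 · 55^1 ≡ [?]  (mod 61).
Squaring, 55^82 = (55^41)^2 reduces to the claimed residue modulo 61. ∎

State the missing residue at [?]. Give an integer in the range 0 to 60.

Multiply the listed residues: 25 · 42 · 55 = 1050 → 57750.
Reducing modulo 61: 57750 = 946·61 + 44, so 55^41 ≡ 44.

44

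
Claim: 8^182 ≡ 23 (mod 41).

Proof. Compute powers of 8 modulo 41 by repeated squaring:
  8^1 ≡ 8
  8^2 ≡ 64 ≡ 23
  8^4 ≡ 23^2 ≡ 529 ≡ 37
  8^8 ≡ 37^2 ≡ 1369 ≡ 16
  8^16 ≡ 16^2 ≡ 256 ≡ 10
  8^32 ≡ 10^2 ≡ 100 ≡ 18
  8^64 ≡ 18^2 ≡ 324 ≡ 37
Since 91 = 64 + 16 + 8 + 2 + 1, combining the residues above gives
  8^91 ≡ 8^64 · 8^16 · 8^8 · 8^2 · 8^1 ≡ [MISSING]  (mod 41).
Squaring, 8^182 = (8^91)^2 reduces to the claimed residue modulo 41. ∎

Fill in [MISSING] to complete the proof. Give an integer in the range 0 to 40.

Multiply the listed residues: 37 · 10 · 16 · 23 · 8 = 370 → 5920 → 136160 → 1089280.
Reducing modulo 41: 1089280 = 26567·41 + 33, so 8^91 ≡ 33.

33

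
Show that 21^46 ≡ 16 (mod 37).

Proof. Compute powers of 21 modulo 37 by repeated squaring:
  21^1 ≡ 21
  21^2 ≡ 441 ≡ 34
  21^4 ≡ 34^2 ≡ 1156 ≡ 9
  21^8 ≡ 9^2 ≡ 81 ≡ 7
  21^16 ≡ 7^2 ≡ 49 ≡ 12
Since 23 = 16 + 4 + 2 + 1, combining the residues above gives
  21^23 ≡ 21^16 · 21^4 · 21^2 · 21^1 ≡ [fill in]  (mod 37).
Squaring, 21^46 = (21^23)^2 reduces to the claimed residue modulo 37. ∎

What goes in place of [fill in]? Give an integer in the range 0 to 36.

4

21^16 · 21^4 · 21^2 · 21^1 ≡ 12 · 9 · 34 · 21 = 77112.
77112 mod 37 = 4, so 21^23 ≡ 4 (mod 37).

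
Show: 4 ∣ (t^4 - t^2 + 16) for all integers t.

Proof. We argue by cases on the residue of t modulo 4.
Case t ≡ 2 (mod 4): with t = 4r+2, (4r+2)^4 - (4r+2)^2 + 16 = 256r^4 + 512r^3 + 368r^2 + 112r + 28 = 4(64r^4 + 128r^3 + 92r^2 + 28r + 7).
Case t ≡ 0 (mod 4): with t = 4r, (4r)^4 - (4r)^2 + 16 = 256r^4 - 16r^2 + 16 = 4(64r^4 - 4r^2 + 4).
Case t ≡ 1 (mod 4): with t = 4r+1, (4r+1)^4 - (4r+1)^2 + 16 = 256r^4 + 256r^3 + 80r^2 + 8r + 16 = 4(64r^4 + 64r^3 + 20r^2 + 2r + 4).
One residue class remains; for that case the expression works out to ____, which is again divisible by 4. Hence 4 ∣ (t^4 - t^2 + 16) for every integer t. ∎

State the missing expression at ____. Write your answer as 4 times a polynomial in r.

The residues treated are {2, 0, 1}, so the missing case is t ≡ 3 (mod 4); write t = 4r+3.
Then (4r+3)^4 - (4r+3)^2 + 16 = 256r^4 + 768r^3 + 848r^2 + 408r + 88 = 4(64r^4 + 192r^3 + 212r^2 + 102r + 22).

4(64r^4 + 192r^3 + 212r^2 + 102r + 22)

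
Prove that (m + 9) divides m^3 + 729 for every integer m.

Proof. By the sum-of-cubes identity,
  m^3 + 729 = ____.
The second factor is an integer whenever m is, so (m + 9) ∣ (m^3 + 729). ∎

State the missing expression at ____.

(m + 9)(m^2 - 9m + 81)

Polynomial division of m^3 + 729 by m + 9 leaves remainder 0 and quotient m^2 - 9m + 81.
Hence m^3 + 729 = (m + 9)(m^2 - 9m + 81).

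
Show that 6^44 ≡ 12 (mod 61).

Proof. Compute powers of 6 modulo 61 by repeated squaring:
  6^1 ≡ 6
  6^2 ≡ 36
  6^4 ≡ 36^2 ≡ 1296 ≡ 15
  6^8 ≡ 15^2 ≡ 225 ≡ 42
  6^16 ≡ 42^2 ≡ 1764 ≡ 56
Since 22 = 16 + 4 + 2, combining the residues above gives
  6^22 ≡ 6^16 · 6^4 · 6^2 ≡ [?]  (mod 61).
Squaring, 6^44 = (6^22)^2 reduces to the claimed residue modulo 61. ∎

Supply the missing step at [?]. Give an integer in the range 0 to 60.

45

6^16 · 6^4 · 6^2 ≡ 56 · 15 · 36 = 30240.
30240 mod 61 = 45, so 6^22 ≡ 45 (mod 61).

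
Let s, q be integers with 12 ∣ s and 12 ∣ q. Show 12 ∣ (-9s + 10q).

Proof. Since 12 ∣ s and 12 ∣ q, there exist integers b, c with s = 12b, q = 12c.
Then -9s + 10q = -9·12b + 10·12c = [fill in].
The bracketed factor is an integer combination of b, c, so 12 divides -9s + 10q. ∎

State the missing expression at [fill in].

Each term has a factor of 12: -9·12b + 10·12c = 12·(-9b + 10c).
Since -9b + 10c is an integer, 12 ∣ (-9s + 10q).

12(-9b + 10c)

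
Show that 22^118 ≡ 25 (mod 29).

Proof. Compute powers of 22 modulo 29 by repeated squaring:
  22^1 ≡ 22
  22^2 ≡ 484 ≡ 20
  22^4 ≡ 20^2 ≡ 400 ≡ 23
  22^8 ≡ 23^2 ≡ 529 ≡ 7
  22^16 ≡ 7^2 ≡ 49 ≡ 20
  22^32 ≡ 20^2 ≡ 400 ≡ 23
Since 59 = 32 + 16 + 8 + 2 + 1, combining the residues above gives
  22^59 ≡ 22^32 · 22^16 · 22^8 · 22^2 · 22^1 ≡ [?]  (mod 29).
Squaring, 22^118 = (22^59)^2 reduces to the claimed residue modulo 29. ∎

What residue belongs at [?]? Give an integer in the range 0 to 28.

22^32 · 22^16 · 22^8 · 22^2 · 22^1 ≡ 23 · 20 · 7 · 20 · 22 = 1416800.
1416800 mod 29 = 5, so 22^59 ≡ 5 (mod 29).

5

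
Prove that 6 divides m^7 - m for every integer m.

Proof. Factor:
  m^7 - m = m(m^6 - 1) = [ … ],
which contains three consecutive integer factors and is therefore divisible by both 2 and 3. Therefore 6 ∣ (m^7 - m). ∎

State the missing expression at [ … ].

(m - 1)m(m + 1)(m^4 + m^2 + 1)

m^6 - 1 = (m^2 - 1)(m^4 + m^2 + 1), and m^2 - 1 = (m-1)(m+1).
So m(m^6 - 1) = (m - 1)m(m + 1)(m^4 + m^2 + 1).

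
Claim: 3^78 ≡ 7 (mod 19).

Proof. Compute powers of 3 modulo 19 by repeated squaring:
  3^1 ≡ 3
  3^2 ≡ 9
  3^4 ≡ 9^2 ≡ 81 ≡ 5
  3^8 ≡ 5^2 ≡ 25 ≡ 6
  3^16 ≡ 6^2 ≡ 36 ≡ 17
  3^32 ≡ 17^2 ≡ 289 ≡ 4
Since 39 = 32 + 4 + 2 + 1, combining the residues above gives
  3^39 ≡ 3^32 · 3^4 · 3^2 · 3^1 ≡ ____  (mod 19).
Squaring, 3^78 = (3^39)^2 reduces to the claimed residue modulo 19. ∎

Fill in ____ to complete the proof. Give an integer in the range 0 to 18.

3^32 · 3^4 · 3^2 · 3^1 ≡ 4 · 5 · 9 · 3 = 540.
540 mod 19 = 8, so 3^39 ≡ 8 (mod 19).

8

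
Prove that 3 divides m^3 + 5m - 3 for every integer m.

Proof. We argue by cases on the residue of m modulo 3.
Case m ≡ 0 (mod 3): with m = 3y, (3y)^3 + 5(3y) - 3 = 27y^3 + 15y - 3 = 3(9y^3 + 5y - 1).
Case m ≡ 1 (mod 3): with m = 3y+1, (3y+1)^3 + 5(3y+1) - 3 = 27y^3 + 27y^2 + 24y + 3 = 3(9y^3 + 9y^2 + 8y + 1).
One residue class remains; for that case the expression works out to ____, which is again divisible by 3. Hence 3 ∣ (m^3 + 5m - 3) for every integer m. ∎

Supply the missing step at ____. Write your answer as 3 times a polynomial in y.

3(9y^3 + 18y^2 + 17y + 5)

The residues treated are {0, 1}, so the missing case is m ≡ 2 (mod 3); write m = 3y+2.
Then (3y+2)^3 + 5(3y+2) - 3 = 27y^3 + 54y^2 + 51y + 15 = 3(9y^3 + 18y^2 + 17y + 5).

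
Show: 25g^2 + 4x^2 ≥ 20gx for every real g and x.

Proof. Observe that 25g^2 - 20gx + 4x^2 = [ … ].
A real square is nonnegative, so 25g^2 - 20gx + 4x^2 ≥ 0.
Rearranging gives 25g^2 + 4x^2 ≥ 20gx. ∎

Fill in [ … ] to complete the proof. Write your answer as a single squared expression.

(5g - 2x)^2

The leading and trailing coefficients are 5^2 and 2^2, and 20 = 2·5·2, so the trinomial is (5g - 2x)^2.
Hence 25g^2 - 20gx + 4x^2 ≥ 0.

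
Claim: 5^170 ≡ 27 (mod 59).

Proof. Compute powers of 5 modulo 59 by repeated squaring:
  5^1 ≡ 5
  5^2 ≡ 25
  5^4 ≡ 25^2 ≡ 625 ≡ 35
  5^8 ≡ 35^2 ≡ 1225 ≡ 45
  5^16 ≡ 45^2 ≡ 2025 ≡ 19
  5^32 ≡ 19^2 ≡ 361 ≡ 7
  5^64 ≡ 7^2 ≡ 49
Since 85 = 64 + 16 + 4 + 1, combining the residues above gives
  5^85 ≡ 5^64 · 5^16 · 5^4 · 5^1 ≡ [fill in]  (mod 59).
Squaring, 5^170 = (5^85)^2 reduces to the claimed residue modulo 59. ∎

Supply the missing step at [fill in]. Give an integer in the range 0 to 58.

Multiply the listed residues: 49 · 19 · 35 · 5 = 931 → 32585 → 162925.
Reducing modulo 59: 162925 = 2761·59 + 26, so 5^85 ≡ 26.

26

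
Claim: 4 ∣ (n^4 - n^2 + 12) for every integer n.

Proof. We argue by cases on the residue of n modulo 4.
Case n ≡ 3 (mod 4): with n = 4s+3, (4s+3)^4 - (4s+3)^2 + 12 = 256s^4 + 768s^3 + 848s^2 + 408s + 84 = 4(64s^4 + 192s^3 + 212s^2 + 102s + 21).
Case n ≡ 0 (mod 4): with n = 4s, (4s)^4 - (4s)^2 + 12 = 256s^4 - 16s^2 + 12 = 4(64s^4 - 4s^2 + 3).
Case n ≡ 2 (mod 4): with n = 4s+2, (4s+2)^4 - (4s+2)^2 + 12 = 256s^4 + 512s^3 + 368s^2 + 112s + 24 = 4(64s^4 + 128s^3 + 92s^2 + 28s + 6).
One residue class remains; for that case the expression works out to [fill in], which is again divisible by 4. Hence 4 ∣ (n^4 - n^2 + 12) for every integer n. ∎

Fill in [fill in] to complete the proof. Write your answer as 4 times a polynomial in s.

The residues treated are {3, 0, 2}, so the missing case is n ≡ 1 (mod 4); write n = 4s+1.
Then (4s+1)^4 - (4s+1)^2 + 12 = 256s^4 + 256s^3 + 80s^2 + 8s + 12 = 4(64s^4 + 64s^3 + 20s^2 + 2s + 3).

4(64s^4 + 64s^3 + 20s^2 + 2s + 3)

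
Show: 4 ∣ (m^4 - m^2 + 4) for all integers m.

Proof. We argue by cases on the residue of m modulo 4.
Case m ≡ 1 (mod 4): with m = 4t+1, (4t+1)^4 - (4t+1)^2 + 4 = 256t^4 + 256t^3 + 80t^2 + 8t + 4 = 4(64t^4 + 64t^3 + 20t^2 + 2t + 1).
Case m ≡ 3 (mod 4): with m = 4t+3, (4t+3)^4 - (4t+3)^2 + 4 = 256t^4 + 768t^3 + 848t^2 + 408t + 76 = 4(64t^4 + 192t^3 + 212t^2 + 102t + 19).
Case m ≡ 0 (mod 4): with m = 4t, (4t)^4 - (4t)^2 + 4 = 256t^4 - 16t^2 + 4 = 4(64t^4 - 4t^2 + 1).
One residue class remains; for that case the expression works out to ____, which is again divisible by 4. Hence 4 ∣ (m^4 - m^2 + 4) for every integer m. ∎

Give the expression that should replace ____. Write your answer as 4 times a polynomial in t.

4(64t^4 + 128t^3 + 92t^2 + 28t + 4)

Only m ≡ 2 (mod 4) is unaccounted for. Put m = 4t+2:
(4t+2)^4 - (4t+2)^2 + 4 expands to 256t^4 + 512t^3 + 368t^2 + 112t + 16,
and factoring out 4 leaves 4(64t^4 + 128t^3 + 92t^2 + 28t + 4).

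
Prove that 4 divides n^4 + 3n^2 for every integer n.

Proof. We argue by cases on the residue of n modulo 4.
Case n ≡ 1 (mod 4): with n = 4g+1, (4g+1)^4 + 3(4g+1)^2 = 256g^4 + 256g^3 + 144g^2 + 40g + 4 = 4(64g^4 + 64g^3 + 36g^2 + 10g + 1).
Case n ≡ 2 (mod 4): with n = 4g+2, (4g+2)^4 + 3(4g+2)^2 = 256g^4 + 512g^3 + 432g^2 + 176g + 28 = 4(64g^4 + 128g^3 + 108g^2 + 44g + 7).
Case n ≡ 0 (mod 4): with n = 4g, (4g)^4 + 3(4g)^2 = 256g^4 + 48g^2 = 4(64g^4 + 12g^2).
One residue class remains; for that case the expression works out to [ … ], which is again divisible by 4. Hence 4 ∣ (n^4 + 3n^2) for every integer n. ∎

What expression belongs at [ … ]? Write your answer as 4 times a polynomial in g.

4(64g^4 + 192g^3 + 228g^2 + 126g + 27)

The residues treated are {1, 2, 0}, so the missing case is n ≡ 3 (mod 4); write n = 4g+3.
Then (4g+3)^4 + 3(4g+3)^2 = 256g^4 + 768g^3 + 912g^2 + 504g + 108 = 4(64g^4 + 192g^3 + 228g^2 + 126g + 27).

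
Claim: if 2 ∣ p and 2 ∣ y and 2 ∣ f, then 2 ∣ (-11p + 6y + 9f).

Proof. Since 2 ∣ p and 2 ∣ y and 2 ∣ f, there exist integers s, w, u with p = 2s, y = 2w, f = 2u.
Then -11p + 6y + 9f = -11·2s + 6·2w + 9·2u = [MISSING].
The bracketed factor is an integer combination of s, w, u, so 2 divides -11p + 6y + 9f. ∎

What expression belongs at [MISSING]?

2(-11s + 9u + 6w)

Each term has a factor of 2: -11·2s + 6·2w + 9·2u = 2·(-11s + 9u + 6w).
Since -11s + 9u + 6w is an integer, 2 ∣ (-11p + 6y + 9f).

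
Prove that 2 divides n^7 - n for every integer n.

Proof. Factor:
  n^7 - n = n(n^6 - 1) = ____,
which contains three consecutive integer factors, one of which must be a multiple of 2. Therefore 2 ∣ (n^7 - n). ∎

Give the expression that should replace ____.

n^6 - 1 = (n^2 - 1)(n^4 + n^2 + 1), and n^2 - 1 = (n-1)(n+1).
So n(n^6 - 1) = (n - 1)n(n + 1)(n^4 + n^2 + 1).

(n - 1)n(n + 1)(n^4 + n^2 + 1)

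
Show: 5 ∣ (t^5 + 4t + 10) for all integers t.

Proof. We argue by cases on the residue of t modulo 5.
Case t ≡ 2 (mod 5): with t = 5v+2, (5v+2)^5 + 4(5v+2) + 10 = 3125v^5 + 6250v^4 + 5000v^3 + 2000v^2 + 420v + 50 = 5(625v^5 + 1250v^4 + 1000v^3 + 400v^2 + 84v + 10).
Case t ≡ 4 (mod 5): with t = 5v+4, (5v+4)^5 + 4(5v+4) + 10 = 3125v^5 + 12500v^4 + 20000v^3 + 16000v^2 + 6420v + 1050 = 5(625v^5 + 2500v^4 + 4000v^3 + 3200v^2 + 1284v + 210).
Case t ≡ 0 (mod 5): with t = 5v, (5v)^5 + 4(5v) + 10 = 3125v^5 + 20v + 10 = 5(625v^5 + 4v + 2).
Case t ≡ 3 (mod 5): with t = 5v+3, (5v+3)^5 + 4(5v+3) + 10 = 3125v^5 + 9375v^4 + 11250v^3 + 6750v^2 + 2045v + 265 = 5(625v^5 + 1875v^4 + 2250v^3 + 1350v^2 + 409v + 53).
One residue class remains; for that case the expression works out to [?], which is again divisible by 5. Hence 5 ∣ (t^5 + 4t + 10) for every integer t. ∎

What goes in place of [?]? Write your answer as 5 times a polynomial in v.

5(625v^5 + 625v^4 + 250v^3 + 50v^2 + 9v + 3)

The residues treated are {2, 4, 0, 3}, so the missing case is t ≡ 1 (mod 5); write t = 5v+1.
Then (5v+1)^5 + 4(5v+1) + 10 = 3125v^5 + 3125v^4 + 1250v^3 + 250v^2 + 45v + 15 = 5(625v^5 + 625v^4 + 250v^3 + 50v^2 + 9v + 3).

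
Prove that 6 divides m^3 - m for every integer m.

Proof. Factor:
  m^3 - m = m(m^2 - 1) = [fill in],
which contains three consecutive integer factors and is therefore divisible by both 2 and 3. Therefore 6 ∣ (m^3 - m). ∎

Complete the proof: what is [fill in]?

(m - 1)m(m + 1)

m(m^2 - 1) = m(m - 1)(m + 1) = (m - 1)m(m + 1).
These three factors are consecutive integers, so their product is divisible by 6.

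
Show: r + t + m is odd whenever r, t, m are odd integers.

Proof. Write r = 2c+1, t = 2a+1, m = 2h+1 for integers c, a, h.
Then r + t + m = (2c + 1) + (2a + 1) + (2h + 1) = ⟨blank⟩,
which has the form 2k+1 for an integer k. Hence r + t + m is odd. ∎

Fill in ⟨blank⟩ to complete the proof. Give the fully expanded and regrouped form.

2(a + c + h + 1) + 1

(2c + 1) + (2a + 1) + (2h + 1) = 2a + 2c + 2h + 3
= 2(a + c + h + 1) + 1.
Since a + c + h + 1 is an integer, the sum is of the form 2k+1 for an integer k.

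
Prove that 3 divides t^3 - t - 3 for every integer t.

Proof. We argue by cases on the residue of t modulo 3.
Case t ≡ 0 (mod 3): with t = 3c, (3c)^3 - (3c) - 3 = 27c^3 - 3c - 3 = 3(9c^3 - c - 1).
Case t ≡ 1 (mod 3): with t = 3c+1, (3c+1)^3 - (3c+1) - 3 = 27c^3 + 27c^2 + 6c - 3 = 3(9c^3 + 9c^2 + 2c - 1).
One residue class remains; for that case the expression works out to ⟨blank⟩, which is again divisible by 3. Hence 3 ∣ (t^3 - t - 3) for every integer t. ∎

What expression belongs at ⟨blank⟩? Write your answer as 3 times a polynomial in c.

3(9c^3 + 18c^2 + 11c + 1)

Only t ≡ 2 (mod 3) is unaccounted for. Put t = 3c+2:
(3c+2)^3 - (3c+2) - 3 expands to 27c^3 + 54c^2 + 33c + 3,
and factoring out 3 leaves 3(9c^3 + 18c^2 + 11c + 1).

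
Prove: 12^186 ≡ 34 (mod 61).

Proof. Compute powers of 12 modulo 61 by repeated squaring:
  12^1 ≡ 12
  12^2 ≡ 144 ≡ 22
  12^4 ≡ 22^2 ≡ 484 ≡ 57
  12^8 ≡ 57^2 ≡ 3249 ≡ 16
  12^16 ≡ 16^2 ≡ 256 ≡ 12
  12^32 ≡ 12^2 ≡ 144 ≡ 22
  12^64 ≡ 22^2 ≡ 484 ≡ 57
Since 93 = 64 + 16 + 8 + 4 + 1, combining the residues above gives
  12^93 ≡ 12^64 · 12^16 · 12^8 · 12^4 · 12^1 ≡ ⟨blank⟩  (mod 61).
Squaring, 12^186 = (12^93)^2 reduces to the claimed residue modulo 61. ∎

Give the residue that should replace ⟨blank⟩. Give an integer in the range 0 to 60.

12^64 · 12^16 · 12^8 · 12^4 · 12^1 ≡ 57 · 12 · 16 · 57 · 12 = 7485696.
7485696 mod 61 = 20, so 12^93 ≡ 20 (mod 61).

20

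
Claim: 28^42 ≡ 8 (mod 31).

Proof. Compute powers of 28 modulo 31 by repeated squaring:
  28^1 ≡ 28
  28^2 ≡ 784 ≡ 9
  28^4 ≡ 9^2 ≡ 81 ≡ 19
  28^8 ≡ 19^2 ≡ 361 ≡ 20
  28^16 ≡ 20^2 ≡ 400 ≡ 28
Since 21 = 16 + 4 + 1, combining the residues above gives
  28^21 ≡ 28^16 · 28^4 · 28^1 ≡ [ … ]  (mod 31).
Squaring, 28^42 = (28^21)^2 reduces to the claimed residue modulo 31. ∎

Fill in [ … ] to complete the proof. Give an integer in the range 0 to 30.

Multiply the listed residues: 28 · 19 · 28 = 532 → 14896.
Reducing modulo 31: 14896 = 480·31 + 16, so 28^21 ≡ 16.

16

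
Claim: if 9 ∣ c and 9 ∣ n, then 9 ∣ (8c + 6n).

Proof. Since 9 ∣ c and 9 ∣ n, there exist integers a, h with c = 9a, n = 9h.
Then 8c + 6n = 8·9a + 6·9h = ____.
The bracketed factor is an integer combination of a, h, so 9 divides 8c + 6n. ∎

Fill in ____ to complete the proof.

9(8a + 6h)

Pull the common 9 out of every term: 8·9a + 6·9h = 9(8a + 6h).
8a + 6h is an integer, which exhibits the divisibility.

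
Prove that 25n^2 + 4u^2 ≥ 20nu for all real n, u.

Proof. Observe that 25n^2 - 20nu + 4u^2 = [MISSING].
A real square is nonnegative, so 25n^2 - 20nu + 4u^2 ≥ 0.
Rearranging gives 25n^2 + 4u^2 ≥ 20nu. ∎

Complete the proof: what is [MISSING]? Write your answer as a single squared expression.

25n^2 - 20nu + 4u^2 is a perfect-square trinomial: the outer terms are (5n)^2 and (2u)^2, and the cross term is -2·5n·2u.
So 25n^2 - 20nu + 4u^2 = (5n - 2u)^2 ≥ 0.

(5n - 2u)^2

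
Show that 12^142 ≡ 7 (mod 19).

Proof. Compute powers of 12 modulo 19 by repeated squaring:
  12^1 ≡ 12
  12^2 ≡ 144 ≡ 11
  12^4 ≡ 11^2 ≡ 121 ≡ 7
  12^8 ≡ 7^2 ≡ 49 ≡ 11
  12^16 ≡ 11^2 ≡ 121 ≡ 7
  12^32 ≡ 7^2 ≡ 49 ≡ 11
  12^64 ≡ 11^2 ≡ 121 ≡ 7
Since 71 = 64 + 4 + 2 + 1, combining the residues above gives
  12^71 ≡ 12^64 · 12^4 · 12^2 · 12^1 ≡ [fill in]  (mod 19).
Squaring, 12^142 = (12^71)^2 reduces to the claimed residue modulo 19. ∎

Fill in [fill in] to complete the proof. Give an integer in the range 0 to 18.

8

12^64 · 12^4 · 12^2 · 12^1 ≡ 7 · 7 · 11 · 12 = 6468.
6468 mod 19 = 8, so 12^71 ≡ 8 (mod 19).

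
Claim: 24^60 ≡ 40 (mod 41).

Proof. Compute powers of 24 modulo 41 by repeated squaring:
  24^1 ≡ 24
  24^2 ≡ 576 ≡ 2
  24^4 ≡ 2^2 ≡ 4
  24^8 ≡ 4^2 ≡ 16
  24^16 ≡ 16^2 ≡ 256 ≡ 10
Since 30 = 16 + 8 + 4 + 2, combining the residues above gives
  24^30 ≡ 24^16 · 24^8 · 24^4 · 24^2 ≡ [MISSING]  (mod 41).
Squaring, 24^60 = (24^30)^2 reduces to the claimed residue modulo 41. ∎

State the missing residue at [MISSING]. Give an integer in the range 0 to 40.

9

Multiply the listed residues: 10 · 16 · 4 · 2 = 160 → 640 → 1280.
Reducing modulo 41: 1280 = 31·41 + 9, so 24^30 ≡ 9.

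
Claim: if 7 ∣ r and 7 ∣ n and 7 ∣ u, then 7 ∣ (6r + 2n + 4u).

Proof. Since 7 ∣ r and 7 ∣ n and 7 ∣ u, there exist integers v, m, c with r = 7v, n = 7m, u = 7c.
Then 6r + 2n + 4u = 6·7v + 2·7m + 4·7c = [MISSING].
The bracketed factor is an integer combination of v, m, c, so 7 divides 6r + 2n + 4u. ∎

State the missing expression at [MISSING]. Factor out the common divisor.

7(4c + 2m + 6v)

Each term has a factor of 7: 6·7v + 2·7m + 4·7c = 7·(4c + 2m + 6v).
Since 4c + 2m + 6v is an integer, 7 ∣ (6r + 2n + 4u).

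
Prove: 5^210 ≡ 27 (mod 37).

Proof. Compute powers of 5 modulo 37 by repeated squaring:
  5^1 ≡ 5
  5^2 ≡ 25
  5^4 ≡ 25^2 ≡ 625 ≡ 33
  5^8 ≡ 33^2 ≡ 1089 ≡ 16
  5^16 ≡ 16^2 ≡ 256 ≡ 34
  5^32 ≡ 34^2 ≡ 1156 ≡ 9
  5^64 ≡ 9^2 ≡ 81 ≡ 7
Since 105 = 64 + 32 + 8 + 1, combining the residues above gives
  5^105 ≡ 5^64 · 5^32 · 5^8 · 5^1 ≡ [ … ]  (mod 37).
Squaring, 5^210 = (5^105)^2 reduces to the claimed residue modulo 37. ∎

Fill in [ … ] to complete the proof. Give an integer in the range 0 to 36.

5^64 · 5^32 · 5^8 · 5^1 ≡ 7 · 9 · 16 · 5 = 5040.
5040 mod 37 = 8, so 5^105 ≡ 8 (mod 37).

8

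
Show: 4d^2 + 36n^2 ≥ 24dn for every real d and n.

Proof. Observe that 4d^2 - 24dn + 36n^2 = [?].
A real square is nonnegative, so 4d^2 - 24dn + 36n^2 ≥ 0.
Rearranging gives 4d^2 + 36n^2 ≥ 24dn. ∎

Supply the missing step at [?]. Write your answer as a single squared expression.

(2d - 6n)^2

4d^2 - 24dn + 36n^2 is a perfect-square trinomial: the outer terms are (2d)^2 and (6n)^2, and the cross term is -2·2d·6n.
So 4d^2 - 24dn + 36n^2 = (2d - 6n)^2 ≥ 0.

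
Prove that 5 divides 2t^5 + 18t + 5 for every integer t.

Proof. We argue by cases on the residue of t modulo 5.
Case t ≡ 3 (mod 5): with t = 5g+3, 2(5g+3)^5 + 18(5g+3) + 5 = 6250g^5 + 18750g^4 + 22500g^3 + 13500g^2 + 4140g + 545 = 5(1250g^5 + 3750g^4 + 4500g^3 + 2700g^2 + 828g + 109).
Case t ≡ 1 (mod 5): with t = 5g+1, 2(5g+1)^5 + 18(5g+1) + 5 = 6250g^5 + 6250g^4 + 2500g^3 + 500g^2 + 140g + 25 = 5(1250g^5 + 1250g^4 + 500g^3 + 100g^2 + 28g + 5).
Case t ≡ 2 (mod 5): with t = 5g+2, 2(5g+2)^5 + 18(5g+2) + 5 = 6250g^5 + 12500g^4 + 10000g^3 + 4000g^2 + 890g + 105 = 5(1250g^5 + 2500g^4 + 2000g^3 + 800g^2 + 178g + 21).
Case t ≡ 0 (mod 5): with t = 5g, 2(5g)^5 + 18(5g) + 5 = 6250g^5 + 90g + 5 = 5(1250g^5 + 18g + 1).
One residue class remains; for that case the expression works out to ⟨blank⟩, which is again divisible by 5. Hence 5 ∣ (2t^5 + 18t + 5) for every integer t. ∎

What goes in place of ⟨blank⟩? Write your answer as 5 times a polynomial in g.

Only t ≡ 4 (mod 5) is unaccounted for. Put t = 5g+4:
2(5g+4)^5 + 18(5g+4) + 5 expands to 6250g^5 + 25000g^4 + 40000g^3 + 32000g^2 + 12890g + 2125,
and factoring out 5 leaves 5(1250g^5 + 5000g^4 + 8000g^3 + 6400g^2 + 2578g + 425).

5(1250g^5 + 5000g^4 + 8000g^3 + 6400g^2 + 2578g + 425)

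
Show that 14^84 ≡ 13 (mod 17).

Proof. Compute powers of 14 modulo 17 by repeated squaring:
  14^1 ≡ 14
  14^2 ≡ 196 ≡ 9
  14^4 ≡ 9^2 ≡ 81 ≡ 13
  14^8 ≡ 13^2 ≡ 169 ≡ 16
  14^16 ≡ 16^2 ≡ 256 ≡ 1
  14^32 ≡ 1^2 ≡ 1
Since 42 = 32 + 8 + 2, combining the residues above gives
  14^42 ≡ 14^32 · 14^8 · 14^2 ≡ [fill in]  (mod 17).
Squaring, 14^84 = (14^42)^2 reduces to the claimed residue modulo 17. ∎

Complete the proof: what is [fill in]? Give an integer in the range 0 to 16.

8

Multiply the listed residues: 1 · 16 · 9 = 16 → 144.
Reducing modulo 17: 144 = 8·17 + 8, so 14^42 ≡ 8.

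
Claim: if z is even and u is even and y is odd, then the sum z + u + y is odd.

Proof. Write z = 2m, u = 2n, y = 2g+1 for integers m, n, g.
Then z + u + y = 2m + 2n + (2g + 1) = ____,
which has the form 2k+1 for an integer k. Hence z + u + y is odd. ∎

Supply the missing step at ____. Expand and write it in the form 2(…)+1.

2m + 2n + (2g + 1) = 2g + 2m + 2n + 1
= 2(g + m + n) + 1.
Since g + m + n is an integer, the sum is of the form 2k+1 for an integer k.

2(g + m + n) + 1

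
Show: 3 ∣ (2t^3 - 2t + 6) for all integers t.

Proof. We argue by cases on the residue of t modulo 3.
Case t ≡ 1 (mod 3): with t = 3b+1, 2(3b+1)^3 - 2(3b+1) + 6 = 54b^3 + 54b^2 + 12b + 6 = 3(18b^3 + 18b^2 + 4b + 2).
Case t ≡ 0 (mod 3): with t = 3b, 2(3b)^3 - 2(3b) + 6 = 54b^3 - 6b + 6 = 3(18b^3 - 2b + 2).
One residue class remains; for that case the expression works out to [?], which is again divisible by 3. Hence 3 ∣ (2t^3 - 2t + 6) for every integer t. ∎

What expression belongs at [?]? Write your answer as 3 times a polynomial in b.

3(18b^3 + 36b^2 + 22b + 6)

The residues treated are {1, 0}, so the missing case is t ≡ 2 (mod 3); write t = 3b+2.
Then 2(3b+2)^3 - 2(3b+2) + 6 = 54b^3 + 108b^2 + 66b + 18 = 3(18b^3 + 36b^2 + 22b + 6).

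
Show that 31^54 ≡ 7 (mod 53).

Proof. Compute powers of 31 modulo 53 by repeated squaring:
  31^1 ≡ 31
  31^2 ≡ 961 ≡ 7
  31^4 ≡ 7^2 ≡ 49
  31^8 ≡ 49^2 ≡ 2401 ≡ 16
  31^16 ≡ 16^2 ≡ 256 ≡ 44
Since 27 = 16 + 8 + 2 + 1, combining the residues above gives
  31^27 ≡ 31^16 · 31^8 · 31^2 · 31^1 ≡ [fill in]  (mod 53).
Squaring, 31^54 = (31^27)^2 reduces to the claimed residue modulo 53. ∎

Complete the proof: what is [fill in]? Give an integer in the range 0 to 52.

22

31^16 · 31^8 · 31^2 · 31^1 ≡ 44 · 16 · 7 · 31 = 152768.
152768 mod 53 = 22, so 31^27 ≡ 22 (mod 53).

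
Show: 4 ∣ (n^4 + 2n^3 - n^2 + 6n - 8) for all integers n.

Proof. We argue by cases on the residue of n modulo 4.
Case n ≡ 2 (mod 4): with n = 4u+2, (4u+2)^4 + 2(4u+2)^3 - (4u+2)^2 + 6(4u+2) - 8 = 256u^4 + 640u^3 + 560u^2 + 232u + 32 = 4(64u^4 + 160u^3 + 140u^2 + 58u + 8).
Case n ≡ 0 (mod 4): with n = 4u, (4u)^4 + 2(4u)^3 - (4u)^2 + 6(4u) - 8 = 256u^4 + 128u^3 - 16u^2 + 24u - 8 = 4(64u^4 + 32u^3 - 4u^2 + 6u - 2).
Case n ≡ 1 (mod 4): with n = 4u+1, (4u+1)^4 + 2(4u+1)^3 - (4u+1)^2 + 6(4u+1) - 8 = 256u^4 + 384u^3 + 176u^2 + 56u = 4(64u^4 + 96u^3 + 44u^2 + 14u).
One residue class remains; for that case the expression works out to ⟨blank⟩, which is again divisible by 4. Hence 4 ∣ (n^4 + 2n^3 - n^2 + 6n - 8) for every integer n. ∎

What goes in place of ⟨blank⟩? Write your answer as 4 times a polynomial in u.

Only n ≡ 3 (mod 4) is unaccounted for. Put n = 4u+3:
(4u+3)^4 + 2(4u+3)^3 - (4u+3)^2 + 6(4u+3) - 8 expands to 256u^4 + 896u^3 + 1136u^2 + 648u + 136,
and factoring out 4 leaves 4(64u^4 + 224u^3 + 284u^2 + 162u + 34).

4(64u^4 + 224u^3 + 284u^2 + 162u + 34)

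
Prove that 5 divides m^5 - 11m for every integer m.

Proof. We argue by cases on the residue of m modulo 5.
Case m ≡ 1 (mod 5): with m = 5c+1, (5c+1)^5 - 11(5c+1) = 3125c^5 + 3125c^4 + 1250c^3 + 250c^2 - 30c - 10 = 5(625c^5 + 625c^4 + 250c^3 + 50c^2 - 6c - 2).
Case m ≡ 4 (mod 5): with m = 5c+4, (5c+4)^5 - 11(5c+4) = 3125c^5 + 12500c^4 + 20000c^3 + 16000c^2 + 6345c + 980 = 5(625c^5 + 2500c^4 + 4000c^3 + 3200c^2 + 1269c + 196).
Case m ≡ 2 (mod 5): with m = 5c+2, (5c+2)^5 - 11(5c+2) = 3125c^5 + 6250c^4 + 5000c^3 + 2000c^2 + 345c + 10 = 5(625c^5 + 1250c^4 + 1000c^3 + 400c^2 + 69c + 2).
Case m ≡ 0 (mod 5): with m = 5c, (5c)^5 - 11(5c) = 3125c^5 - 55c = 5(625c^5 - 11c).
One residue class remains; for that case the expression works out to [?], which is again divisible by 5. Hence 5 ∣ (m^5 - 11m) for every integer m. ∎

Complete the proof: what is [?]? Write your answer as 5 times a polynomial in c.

5(625c^5 + 1875c^4 + 2250c^3 + 1350c^2 + 394c + 42)

Only m ≡ 3 (mod 5) is unaccounted for. Put m = 5c+3:
(5c+3)^5 - 11(5c+3) expands to 3125c^5 + 9375c^4 + 11250c^3 + 6750c^2 + 1970c + 210,
and factoring out 5 leaves 5(625c^5 + 1875c^4 + 2250c^3 + 1350c^2 + 394c + 42).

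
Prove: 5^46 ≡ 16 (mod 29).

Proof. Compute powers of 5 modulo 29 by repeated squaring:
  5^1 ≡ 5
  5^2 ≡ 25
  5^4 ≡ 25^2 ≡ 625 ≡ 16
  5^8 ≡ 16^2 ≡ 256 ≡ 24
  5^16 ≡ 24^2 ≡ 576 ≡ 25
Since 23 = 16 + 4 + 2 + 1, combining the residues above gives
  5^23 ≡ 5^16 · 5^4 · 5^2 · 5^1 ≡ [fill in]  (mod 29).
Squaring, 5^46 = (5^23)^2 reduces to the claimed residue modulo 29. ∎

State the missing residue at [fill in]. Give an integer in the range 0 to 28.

4

5^16 · 5^4 · 5^2 · 5^1 ≡ 25 · 16 · 25 · 5 = 50000.
50000 mod 29 = 4, so 5^23 ≡ 4 (mod 29).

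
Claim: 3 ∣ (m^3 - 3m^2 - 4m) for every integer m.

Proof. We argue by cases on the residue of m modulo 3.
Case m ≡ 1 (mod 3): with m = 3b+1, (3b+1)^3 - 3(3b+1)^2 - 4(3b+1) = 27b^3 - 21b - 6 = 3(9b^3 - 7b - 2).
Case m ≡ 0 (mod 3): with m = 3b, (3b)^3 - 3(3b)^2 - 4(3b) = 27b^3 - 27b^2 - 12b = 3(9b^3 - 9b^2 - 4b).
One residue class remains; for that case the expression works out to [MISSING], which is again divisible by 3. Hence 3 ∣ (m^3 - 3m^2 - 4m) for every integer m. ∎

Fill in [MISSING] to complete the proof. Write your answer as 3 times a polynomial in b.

3(9b^3 + 9b^2 - 4b - 4)

The residues treated are {1, 0}, so the missing case is m ≡ 2 (mod 3); write m = 3b+2.
Then (3b+2)^3 - 3(3b+2)^2 - 4(3b+2) = 27b^3 + 27b^2 - 12b - 12 = 3(9b^3 + 9b^2 - 4b - 4).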